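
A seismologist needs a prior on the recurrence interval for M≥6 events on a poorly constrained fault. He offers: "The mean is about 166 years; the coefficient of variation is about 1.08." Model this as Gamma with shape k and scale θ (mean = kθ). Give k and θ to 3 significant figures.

k ≈ 0.857, θ ≈ 194

For Gamma(k, scale θ): mean = kθ, variance = kθ², so CV = 1/√k.
CV = 1.08, hence k = 1/CV² = 0.857.
Then θ = mean/k = 166/0.857 = 194.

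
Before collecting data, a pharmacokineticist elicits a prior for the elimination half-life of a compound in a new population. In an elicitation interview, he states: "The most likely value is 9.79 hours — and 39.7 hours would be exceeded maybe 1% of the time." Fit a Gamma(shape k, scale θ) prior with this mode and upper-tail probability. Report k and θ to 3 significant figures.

k ≈ 3.12, θ ≈ 4.61

Gamma(k,θ) with k>1 has mode (k−1)θ, so θ = 9.79/(k−1).
Need P(X < 39.7) = 0.99 with θ tied to k this way. Start at k = 2, θ = 9.79: P(X<39.7) ≈ 0.912.
Too low — raise k to concentrate. Iterating converges to k ≈ 3.12.
Then θ = 9.79/(3.12−1) ≈ 4.61.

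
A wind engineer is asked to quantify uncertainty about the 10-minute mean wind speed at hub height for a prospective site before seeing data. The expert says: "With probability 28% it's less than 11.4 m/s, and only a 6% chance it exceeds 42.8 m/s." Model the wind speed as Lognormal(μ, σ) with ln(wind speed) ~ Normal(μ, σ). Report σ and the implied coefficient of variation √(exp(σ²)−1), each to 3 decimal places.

σ ≈ 0.619, CV ≈ 0.683

If T ~ Lognormal(μ,σ) then ln T ~ Normal(μ,σ), so the p-quantile of ln T is μ + z_p·σ.
ln(11.4) = 2.434 and ln(42.8) = 3.757; z_{0.28} = -0.5828, z_{0.94} = 1.555.
σ = (3.757 − 2.434)/(1.555 − (-0.5828)) = 0.619.
μ = 2.434 − (-0.5828)·0.619 = 2.794.
CV = √(exp(σ²)−1) = √(exp(0.3830)−1) = 0.683.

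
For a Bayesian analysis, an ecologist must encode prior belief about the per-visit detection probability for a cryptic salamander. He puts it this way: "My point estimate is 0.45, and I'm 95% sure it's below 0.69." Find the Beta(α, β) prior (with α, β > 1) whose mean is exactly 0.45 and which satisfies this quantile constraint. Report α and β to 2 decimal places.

α ≈ 5.05, β ≈ 6.17

With mean 0.45 fixed, write α = 0.45s, β = 0.55s where s = α+β.
Need P(θ < 0.69) = 0.95 under Beta(0.45s, 0.55s). Normal approximation: (q−m)/√(m(1−m)/s) ≈ z_{0.95} = 1.64, so s ≈ 0.45·0.55·(1.64)²/(0.69−0.45)² = 11.6.
At s = 11.6: P(θ<0.69) ≈ 0.953. Adjusting to match 0.95 gives s ≈ 11.21.
So α = 0.45·11.21 ≈ 5.05, β = 0.55·11.21 ≈ 6.17.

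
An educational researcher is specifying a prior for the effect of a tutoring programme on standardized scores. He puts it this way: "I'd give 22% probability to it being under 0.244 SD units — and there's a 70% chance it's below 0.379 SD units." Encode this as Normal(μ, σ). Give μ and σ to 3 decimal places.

For Normal(μ,σ), the p-quantile is μ + z_p·σ. Here z_{0.22} = -0.7722, z_{0.7} = 0.5244.
So 0.244 = μ − 0.7722σ and 0.379 = μ + 0.5244σ.
Subtracting: σ = (0.379 − 0.244)/(0.5244 − (-0.7722)) = 0.104.
Then μ = 0.244 − (-0.7722)·0.104 = 0.324.

μ = 0.324, σ = 0.104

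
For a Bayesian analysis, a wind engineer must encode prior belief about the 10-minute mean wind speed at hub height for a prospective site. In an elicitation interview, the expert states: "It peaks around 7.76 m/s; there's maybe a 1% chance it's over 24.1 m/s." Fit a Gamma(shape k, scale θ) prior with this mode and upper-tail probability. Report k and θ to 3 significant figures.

Gamma(k,θ) with k>1 has mode (k−1)θ, so θ = 7.76/(k−1).
Need P(X < 24.1) = 0.99 with θ tied to k this way. Start at k = 2, θ = 7.76: P(X<24.1) ≈ 0.816.
Too low — raise k to concentrate. Iterating converges to k ≈ 4.48.
Then θ = 7.76/(4.48−1) ≈ 2.23.

k ≈ 4.48, θ ≈ 2.23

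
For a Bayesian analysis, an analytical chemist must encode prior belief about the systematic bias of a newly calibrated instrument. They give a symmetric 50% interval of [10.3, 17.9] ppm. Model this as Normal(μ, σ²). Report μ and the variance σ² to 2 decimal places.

A symmetric 50% interval runs μ ± z·σ with z = 0.6745.
Half-width = 3.8, so σ = 3.8/0.6745 = 5.634 and σ² = 31.74.
μ is the interval midpoint, 14.10.

μ = 14.10, σ² = 31.74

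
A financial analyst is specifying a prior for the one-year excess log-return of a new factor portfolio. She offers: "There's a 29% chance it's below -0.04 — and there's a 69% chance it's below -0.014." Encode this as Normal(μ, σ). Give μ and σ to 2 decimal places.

μ = -0.03, σ = 0.02

The p-quantile of Normal(μ,σ) is μ + z_p·σ, with z_{0.29} = -0.5534 and z_{0.69} = 0.4959.
Eliminate σ: μ = (z₂·x₁ − z₁·x₂)/(z₂ − z₁) = (0.4959·-0.04 − (-0.5534)·-0.014)/1.049 = -0.03.
Then σ = (x₂ − x₁)/(z₂ − z₁) = (-0.014 − -0.04)/1.049 = 0.02.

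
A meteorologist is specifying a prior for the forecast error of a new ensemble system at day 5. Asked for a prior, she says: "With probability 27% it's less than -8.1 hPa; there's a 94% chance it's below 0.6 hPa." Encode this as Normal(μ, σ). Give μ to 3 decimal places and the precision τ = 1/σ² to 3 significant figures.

μ = -5.640, τ = 0.0621

The p-quantile of Normal(μ,σ) is μ + z_p·σ, with z_{0.27} = -0.6128 and z_{0.94} = 1.555.
Eliminate σ: μ = (z₂·x₁ − z₁·x₂)/(z₂ − z₁) = (1.555·-8.1 − (-0.6128)·0.6)/2.168 = -5.640.
Then σ = (x₂ − x₁)/(z₂ − z₁) = (0.6 − -8.1)/2.168 = 4.014.
Precision τ = 1/σ² = 1/4.014² = 0.0621.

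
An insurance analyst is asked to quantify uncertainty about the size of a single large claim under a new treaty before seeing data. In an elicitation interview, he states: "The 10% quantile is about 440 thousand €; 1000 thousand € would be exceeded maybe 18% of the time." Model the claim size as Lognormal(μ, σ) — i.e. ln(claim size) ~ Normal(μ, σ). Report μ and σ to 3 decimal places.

If T ~ Lognormal(μ,σ) then ln T ~ Normal(μ,σ), so the p-quantile of ln T is μ + z_p·σ.
ln(440) = 6.087 and ln(1000) = 6.908; z_{0.1} = -1.282, z_{0.82} = 0.9154.
σ = (6.908 − 6.087)/(0.9154 − (-1.282)) = 0.374.
μ = 6.087 − (-1.282)·0.374 = 6.566.

μ ≈ 6.566, σ ≈ 0.374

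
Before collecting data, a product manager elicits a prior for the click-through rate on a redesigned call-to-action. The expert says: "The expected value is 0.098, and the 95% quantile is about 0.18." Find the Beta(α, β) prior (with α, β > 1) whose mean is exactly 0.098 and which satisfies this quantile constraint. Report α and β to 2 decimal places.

With mean 0.098 fixed, write α = 0.098s, β = 0.902s where s = α+β.
Need P(θ < 0.18) = 0.95 under Beta(0.098s, 0.902s). Normal approximation: (q−m)/√(m(1−m)/s) ≈ z_{0.95} = 1.64, so s ≈ 0.098·0.902·(1.64)²/(0.18−0.098)² = 35.6.
At s = 35.6: P(θ<0.18) ≈ 0.934. Adjusting to match 0.95 gives s ≈ 44.00.
So α = 0.098·44.00 ≈ 4.31, β = 0.902·44.00 ≈ 39.68.

α ≈ 4.31, β ≈ 39.68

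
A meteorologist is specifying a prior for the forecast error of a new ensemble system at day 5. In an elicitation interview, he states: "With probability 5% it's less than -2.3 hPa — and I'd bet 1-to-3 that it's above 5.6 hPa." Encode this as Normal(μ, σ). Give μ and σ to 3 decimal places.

For Normal(μ,σ), the p-quantile is μ + z_p·σ. Here z_{0.05} = -1.645, z_{0.75} = 0.6745.
So -2.3 = μ − 1.645σ and 5.6 = μ + 0.6745σ.
Subtracting: σ = (5.6 − -2.3)/(0.6745 − (-1.645)) = 3.406.
Then μ = -2.3 − (-1.645)·3.406 = 3.303.

μ = 3.303, σ = 3.406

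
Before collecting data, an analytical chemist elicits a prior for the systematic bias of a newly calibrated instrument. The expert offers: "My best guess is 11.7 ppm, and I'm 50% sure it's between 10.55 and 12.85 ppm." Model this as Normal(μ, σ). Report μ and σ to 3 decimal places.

A symmetric 50% interval runs μ ± z·σ with z = 0.6745.
Half-width = 1.15, so σ = 1.15/0.6745 = 1.705.
μ is the stated best guess, 11.700.

μ = 11.700, σ = 1.705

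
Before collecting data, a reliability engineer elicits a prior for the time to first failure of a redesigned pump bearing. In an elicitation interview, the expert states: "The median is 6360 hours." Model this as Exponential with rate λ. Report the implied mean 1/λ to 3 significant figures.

Exponential median = ln 2 / λ, so λ = ln 2 / 6360.0 = 0.000109.
Mean = 1/λ = 9180 hours.

mean ≈ 9180 hours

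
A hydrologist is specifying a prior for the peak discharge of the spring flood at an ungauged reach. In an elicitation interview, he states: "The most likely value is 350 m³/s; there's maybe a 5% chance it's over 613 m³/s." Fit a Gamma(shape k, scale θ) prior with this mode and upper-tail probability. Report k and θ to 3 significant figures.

k ≈ 9.88, θ ≈ 39.4

Gamma(k,θ) with k>1 has mode (k−1)θ, so θ = 350/(k−1).
Need P(X < 613) = 0.95 with θ tied to k this way. Start at k = 2, θ = 350: P(X<613) ≈ 0.523.
Too low — raise k to concentrate. Iterating converges to k ≈ 9.88.
Then θ = 350/(9.88−1) ≈ 39.4.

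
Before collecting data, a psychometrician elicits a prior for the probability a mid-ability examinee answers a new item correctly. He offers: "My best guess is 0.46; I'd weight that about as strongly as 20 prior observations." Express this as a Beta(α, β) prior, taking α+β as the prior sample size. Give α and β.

Under the effective-sample-size interpretation, Beta(α, β) has prior mean α/(α+β) and prior sample size α+β.
So α+β = 20 and α/(α+β) = 0.46, giving α = 0.46·20 = 9.2 and β = 20 − 9.2 = 10.8.

α = 9.2, β = 10.8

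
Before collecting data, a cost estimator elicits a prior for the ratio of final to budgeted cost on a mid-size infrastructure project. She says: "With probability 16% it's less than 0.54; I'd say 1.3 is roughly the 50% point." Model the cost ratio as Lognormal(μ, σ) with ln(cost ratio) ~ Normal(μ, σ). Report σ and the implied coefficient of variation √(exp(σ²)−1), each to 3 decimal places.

If T ~ Lognormal(μ,σ) then ln T ~ Normal(μ,σ), so the p-quantile of ln T is μ + z_p·σ.
ln(0.54) = -0.6162 and ln(1.3) = 0.2624; z_{0.16} = -0.9945, z_{0.5} = 0.
σ = (0.2624 − -0.6162)/(0 − (-0.9945)) = 0.883.
μ = -0.6162 − (-0.9945)·0.883 = 0.262.
CV = √(exp(σ²)−1) = √(exp(0.7805)−1) = 1.087.

σ ≈ 0.883, CV ≈ 1.087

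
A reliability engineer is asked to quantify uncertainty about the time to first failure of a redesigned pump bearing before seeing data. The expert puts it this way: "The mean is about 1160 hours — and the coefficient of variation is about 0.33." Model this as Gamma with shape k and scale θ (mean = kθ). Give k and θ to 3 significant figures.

For Gamma(k, scale θ): mean = kθ, variance = kθ², so CV = 1/√k.
CV = 0.33, hence k = 1/CV² = 9.18.
Then θ = mean/k = 1160/9.18 = 126.

k ≈ 9.18, θ ≈ 126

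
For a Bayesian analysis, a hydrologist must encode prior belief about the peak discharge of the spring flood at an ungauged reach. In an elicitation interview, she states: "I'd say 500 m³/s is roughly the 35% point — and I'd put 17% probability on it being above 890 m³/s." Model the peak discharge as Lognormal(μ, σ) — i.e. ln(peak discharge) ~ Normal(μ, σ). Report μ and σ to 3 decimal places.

μ ≈ 6.380, σ ≈ 0.430

If T ~ Lognormal(μ,σ) then ln T ~ Normal(μ,σ), so the p-quantile of ln T is μ + z_p·σ.
ln(500) = 6.215 and ln(890) = 6.791; z_{0.35} = -0.3853, z_{0.83} = 0.9542.
σ = (6.791 − 6.215)/(0.9542 − (-0.3853)) = 0.430.
μ = 6.215 − (-0.3853)·0.430 = 6.380.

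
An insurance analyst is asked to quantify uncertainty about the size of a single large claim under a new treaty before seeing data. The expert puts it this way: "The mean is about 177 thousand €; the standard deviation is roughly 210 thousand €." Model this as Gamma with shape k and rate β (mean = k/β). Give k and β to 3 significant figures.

For Gamma(k, rate β): mean = k/β, variance = k/β², so CV = 1/√k.
CV = SD/mean = 210/177 = 1.186, hence k = 1/CV² = 0.71.
Then β = k/mean = 0.71/177 = 0.00401.

k ≈ 0.71, β ≈ 0.00401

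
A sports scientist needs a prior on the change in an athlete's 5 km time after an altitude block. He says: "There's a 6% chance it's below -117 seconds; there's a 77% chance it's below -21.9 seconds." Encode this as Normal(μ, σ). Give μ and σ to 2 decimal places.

μ = -52.53, σ = 41.46

The p-quantile of Normal(μ,σ) is μ + z_p·σ, with z_{0.06} = -1.555 and z_{0.77} = 0.7388.
Eliminate σ: μ = (z₂·x₁ − z₁·x₂)/(z₂ − z₁) = (0.7388·-117 − (-1.555)·-21.9)/2.294 = -52.53.
Then σ = (x₂ − x₁)/(z₂ − z₁) = (-21.9 − -117)/2.294 = 41.46.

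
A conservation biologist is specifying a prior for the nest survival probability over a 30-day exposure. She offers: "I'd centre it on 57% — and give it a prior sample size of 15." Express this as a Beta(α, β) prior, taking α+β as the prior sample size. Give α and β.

α = 8.55, β = 6.45

Under the effective-sample-size interpretation, Beta(α, β) has prior mean α/(α+β) and prior sample size α+β.
So α+β = 15 and α/(α+β) = 0.57, giving α = 0.57·15 = 8.55 and β = 15 − 8.55 = 6.45.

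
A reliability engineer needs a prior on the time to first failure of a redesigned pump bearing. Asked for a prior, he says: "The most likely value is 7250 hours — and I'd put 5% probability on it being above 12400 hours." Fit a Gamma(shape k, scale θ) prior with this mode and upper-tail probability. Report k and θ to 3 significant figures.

Gamma(k,θ) with k>1 has mode (k−1)θ, so θ = 7250/(k−1).
Need P(X < 12400) = 0.95 with θ tied to k this way. Start at k = 2, θ = 7250: P(X<12400) ≈ 0.510.
Too low — raise k to concentrate. Iterating converges to k ≈ 10.7.
Then θ = 7250/(10.7−1) ≈ 748.

k ≈ 10.7, θ ≈ 748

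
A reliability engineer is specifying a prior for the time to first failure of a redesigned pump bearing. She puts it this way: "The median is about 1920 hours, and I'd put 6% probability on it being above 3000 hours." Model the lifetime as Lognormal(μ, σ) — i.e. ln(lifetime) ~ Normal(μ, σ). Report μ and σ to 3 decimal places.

μ ≈ 7.560, σ ≈ 0.287

If T ~ Lognormal(μ,σ) then ln T ~ Normal(μ,σ), so the p-quantile of ln T is μ + z_p·σ.
ln(1920) = 7.56 and ln(3000) = 8.006; z_{0.5} = 0, z_{0.94} = 1.555.
σ = (8.006 − 7.56)/(1.555 − (0)) = 0.287.
μ = 7.56 − (0)·0.287 = 7.560.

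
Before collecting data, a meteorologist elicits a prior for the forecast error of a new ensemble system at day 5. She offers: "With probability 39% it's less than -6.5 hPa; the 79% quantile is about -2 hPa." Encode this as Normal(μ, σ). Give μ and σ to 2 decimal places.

μ = -5.34, σ = 4.14

For Normal(μ,σ), the p-quantile is μ + z_p·σ. Here z_{0.39} = -0.2793, z_{0.79} = 0.8064.
So -6.5 = μ − 0.2793σ and -2 = μ + 0.8064σ.
Subtracting: σ = (-2 − -6.5)/(0.8064 − (-0.2793)) = 4.14.
Then μ = -6.5 − (-0.2793)·4.14 = -5.34.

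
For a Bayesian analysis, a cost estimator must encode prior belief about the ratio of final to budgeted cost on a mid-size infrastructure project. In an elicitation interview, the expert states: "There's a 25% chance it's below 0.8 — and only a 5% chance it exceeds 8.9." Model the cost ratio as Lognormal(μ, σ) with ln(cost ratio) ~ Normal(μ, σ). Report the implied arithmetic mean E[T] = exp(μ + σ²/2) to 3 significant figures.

If T ~ Lognormal(μ,σ) then ln T ~ Normal(μ,σ), so the p-quantile of ln T is μ + z_p·σ.
ln(0.8) = -0.2231 and ln(8.9) = 2.186; z_{0.25} = -0.6745, z_{0.95} = 1.645.
σ = (2.186 − -0.2231)/(1.645 − (-0.6745)) = 1.039.
μ = -0.2231 − (-0.6745)·1.039 = 0.477.
E[T] = exp(μ + σ²/2) = exp(0.477 + 0.5395) = 2.76.

E[T] ≈ 2.76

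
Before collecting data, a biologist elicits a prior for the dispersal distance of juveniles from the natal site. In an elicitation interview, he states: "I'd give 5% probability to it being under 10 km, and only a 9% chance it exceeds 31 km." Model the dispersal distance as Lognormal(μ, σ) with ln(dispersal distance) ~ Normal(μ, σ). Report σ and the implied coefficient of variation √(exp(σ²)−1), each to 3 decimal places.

σ ≈ 0.379, CV ≈ 0.393

If T ~ Lognormal(μ,σ) then ln T ~ Normal(μ,σ), so the p-quantile of ln T is μ + z_p·σ.
ln(10) = 2.303 and ln(31) = 3.434; z_{0.05} = -1.645, z_{0.91} = 1.341.
σ = (3.434 − 2.303)/(1.341 − (-1.645)) = 0.379.
μ = 2.303 − (-1.645)·0.379 = 2.926.
CV = √(exp(σ²)−1) = √(exp(0.1436)−1) = 0.393.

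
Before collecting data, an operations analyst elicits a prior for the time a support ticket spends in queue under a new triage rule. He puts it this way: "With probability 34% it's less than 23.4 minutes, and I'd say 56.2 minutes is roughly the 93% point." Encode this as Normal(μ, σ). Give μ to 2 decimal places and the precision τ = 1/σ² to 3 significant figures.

The p-quantile of Normal(μ,σ) is μ + z_p·σ, with z_{0.34} = -0.4125 and z_{0.93} = 1.476.
Eliminate σ: μ = (z₂·x₁ − z₁·x₂)/(z₂ − z₁) = (1.476·23.4 − (-0.4125)·56.2)/1.888 = 30.56.
Then σ = (x₂ − x₁)/(z₂ − z₁) = (56.2 − 23.4)/1.888 = 17.37.
Precision τ = 1/σ² = 1/17.37² = 0.00331.

μ = 30.56, τ = 0.00331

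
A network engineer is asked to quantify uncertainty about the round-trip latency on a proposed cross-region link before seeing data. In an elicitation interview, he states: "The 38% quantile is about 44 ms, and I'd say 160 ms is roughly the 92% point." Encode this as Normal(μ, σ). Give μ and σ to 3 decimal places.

The p-quantile of Normal(μ,σ) is μ + z_p·σ, with z_{0.38} = -0.3055 and z_{0.92} = 1.405.
Eliminate σ: μ = (z₂·x₁ − z₁·x₂)/(z₂ − z₁) = (1.405·44 − (-0.3055)·160)/1.711 = 64.716.
Then σ = (x₂ − x₁)/(z₂ − z₁) = (160 − 44)/1.711 = 67.814.

μ = 64.716, σ = 67.814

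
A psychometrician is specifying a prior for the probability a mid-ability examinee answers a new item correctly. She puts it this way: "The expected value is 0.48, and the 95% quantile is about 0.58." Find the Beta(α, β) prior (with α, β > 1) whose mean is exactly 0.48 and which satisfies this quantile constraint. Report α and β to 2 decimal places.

α ≈ 32.22, β ≈ 34.91

With mean 0.48 fixed, write α = 0.48s, β = 0.52s where s = α+β.
Need P(θ < 0.58) = 0.95 under Beta(0.48s, 0.52s). Normal approximation: (q−m)/√(m(1−m)/s) ≈ z_{0.95} = 1.64, so s ≈ 0.48·0.52·(1.64)²/(0.58−0.48)² = 67.5.
At s = 67.5: P(θ<0.58) ≈ 0.951. Adjusting to match 0.95 gives s ≈ 67.13.
So α = 0.48·67.13 ≈ 32.22, β = 0.52·67.13 ≈ 34.91.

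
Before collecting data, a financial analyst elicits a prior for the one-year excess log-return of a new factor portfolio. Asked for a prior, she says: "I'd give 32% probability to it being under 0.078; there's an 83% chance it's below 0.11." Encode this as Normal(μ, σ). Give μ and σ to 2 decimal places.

The p-quantile of Normal(μ,σ) is μ + z_p·σ, with z_{0.32} = -0.4677 and z_{0.83} = 0.9542.
Eliminate σ: μ = (z₂·x₁ − z₁·x₂)/(z₂ − z₁) = (0.9542·0.078 − (-0.4677)·0.11)/1.422 = 0.09.
Then σ = (x₂ − x₁)/(z₂ − z₁) = (0.11 − 0.078)/1.422 = 0.02.

μ = 0.09, σ = 0.02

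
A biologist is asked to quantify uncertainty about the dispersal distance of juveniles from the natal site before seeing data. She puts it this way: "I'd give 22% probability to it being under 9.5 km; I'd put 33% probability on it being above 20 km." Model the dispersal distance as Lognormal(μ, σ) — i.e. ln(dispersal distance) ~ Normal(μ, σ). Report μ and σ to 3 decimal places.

If T ~ Lognormal(μ,σ) then ln T ~ Normal(μ,σ), so the p-quantile of ln T is μ + z_p·σ.
ln(9.5) = 2.251 and ln(20) = 2.996; z_{0.22} = -0.7722, z_{0.67} = 0.4399.
σ = (2.996 − 2.251)/(0.4399 − (-0.7722)) = 0.614.
μ = 2.251 − (-0.7722)·0.614 = 2.726.

μ ≈ 2.726, σ ≈ 0.614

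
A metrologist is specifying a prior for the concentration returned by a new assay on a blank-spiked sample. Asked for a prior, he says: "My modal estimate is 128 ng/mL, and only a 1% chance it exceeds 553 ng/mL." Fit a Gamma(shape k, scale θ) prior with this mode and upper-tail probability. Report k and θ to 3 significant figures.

k ≈ 2.91, θ ≈ 67

Gamma(k,θ) with k>1 has mode (k−1)θ, so θ = 128/(k−1).
Need P(X < 553) = 0.99 with θ tied to k this way. Start at k = 2, θ = 128: P(X<553) ≈ 0.929.
Too low — raise k to concentrate. Iterating converges to k ≈ 2.91.
Then θ = 128/(2.91−1) ≈ 67.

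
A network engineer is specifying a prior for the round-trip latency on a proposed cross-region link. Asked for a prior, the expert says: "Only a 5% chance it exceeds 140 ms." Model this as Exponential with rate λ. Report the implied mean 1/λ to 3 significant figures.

P(T > 140.0) = e^(−λ·140.0) = 0.05, so λ = −ln(0.05)/140.0 = 0.0214.
Mean = 1/λ = 46.7 ms.

mean ≈ 46.7 ms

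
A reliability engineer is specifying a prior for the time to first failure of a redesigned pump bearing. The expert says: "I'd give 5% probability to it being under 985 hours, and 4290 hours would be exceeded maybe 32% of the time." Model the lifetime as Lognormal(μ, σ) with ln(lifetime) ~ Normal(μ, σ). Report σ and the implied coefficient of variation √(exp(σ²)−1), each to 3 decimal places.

If T ~ Lognormal(μ,σ) then ln T ~ Normal(μ,σ), so the p-quantile of ln T is μ + z_p·σ.
ln(985) = 6.893 and ln(4290) = 8.364; z_{0.05} = -1.645, z_{0.68} = 0.4677.
σ = (8.364 − 6.893)/(0.4677 − (-1.645)) = 0.697.
μ = 6.893 − (-1.645)·0.697 = 8.038.
CV = √(exp(σ²)−1) = √(exp(0.4851)−1) = 0.790.

σ ≈ 0.697, CV ≈ 0.790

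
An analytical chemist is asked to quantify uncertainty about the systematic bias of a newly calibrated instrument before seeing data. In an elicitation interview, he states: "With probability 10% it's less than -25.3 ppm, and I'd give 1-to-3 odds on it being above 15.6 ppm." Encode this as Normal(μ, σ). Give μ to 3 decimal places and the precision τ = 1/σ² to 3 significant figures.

μ = 1.497, τ = 0.00229

The p-quantile of Normal(μ,σ) is μ + z_p·σ, with z_{0.1} = -1.282 and z_{0.75} = 0.6745.
Eliminate σ: μ = (z₂·x₁ − z₁·x₂)/(z₂ − z₁) = (0.6745·-25.3 − (-1.282)·15.6)/1.956 = 1.497.
Then σ = (x₂ − x₁)/(z₂ − z₁) = (15.6 − -25.3)/1.956 = 20.910.
Precision τ = 1/σ² = 1/20.91² = 0.00229.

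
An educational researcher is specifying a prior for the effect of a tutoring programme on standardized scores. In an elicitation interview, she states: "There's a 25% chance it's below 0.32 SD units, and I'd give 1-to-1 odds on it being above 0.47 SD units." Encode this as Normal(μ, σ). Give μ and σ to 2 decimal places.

μ = 0.47, σ = 0.22

The p-quantile of Normal(μ,σ) is μ + z_p·σ, with z_{0.25} = -0.6745 and z_{0.5} = 0.
Eliminate σ: μ = (z₂·x₁ − z₁·x₂)/(z₂ − z₁) = (0·0.32 − (-0.6745)·0.47)/0.6745 = 0.47.
Then σ = (x₂ − x₁)/(z₂ − z₁) = (0.47 − 0.32)/0.6745 = 0.22.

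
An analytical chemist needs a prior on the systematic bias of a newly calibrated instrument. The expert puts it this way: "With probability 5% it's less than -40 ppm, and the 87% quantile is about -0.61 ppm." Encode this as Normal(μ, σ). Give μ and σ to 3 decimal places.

μ = -16.620, σ = 14.214

For Normal(μ,σ), the p-quantile is μ + z_p·σ. Here z_{0.05} = -1.645, z_{0.87} = 1.126.
So -40 = μ − 1.645σ and -0.61 = μ + 1.126σ.
Subtracting: σ = (-0.61 − -40)/(1.126 − (-1.645)) = 14.214.
Then μ = -40 − (-1.645)·14.214 = -16.620.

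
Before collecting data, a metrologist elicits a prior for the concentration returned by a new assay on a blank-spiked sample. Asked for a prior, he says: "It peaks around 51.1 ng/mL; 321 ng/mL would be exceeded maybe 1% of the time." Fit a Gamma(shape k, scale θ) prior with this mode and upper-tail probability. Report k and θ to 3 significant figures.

k ≈ 2.08, θ ≈ 47.3

Gamma(k,θ) with k>1 has mode (k−1)θ, so θ = 51.1/(k−1).
Need P(X < 321) = 0.99 with θ tied to k this way. Start at k = 2, θ = 51.1: P(X<321) ≈ 0.986.
Too low — raise k to concentrate. Iterating converges to k ≈ 2.08.
Then θ = 51.1/(2.08−1) ≈ 47.3.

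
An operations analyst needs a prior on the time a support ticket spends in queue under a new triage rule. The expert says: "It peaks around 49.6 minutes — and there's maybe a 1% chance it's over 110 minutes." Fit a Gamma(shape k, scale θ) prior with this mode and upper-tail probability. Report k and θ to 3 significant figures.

Gamma(k,θ) with k>1 has mode (k−1)θ, so θ = 49.6/(k−1).
Need P(X < 110) = 0.99 with θ tied to k this way. Start at k = 2, θ = 49.6: P(X<110) ≈ 0.650.
Too low — raise k to concentrate. Iterating converges to k ≈ 8.59.
Then θ = 49.6/(8.59−1) ≈ 6.54.

k ≈ 8.59, θ ≈ 6.54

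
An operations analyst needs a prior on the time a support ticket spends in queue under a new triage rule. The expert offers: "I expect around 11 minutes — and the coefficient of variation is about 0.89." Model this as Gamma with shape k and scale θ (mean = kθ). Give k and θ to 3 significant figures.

For Gamma(k, scale θ): mean = kθ, variance = kθ², so CV = 1/√k.
CV = 0.89, hence k = 1/CV² = 1.26.
Then θ = mean/k = 11/1.26 = 8.71.

k ≈ 1.26, θ ≈ 8.71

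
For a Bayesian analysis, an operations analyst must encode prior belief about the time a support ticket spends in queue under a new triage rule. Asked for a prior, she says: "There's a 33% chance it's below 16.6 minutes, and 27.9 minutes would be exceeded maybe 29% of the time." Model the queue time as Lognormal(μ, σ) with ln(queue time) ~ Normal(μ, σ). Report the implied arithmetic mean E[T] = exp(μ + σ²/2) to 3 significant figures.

If T ~ Lognormal(μ,σ) then ln T ~ Normal(μ,σ), so the p-quantile of ln T is μ + z_p·σ.
ln(16.6) = 2.809 and ln(27.9) = 3.329; z_{0.33} = -0.4399, z_{0.71} = 0.5534.
σ = (3.329 − 2.809)/(0.5534 − (-0.4399)) = 0.523.
μ = 2.809 − (-0.4399)·0.523 = 3.039.
E[T] = exp(μ + σ²/2) = exp(3.039 + 0.1366) = 24 minutes.

E[T] ≈ 24 minutes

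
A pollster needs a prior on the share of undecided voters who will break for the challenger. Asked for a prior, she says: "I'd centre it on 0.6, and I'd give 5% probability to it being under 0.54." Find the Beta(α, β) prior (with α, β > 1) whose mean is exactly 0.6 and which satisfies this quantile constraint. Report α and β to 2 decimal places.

α ≈ 109.96, β ≈ 73.31

With mean 0.6 fixed, write α = 0.6s, β = 0.4s where s = α+β.
Need P(θ < 0.54) = 0.05 under Beta(0.6s, 0.4s). Normal approximation: (q−m)/√(m(1−m)/s) ≈ z_{0.05} = -1.64, so s ≈ 0.6·0.4·(-1.64)²/(0.54−0.6)² = 180.4.
At s = 180.4: P(θ<0.54) ≈ 0.051. Adjusting to match 0.05 gives s ≈ 183.27.
So α = 0.6·183.27 ≈ 109.96, β = 0.4·183.27 ≈ 73.31.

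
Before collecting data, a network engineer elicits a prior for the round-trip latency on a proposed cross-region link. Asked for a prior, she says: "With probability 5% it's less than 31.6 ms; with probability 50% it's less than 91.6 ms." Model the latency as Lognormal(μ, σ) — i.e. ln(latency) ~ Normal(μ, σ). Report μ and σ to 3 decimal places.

If T ~ Lognormal(μ,σ) then ln T ~ Normal(μ,σ), so the p-quantile of ln T is μ + z_p·σ.
ln(31.6) = 3.453 and ln(91.6) = 4.517; z_{0.05} = -1.645, z_{0.5} = 0.
σ = (4.517 − 3.453)/(0 − (-1.645)) = 0.647.
μ = 3.453 − (-1.645)·0.647 = 4.517.

μ ≈ 4.517, σ ≈ 0.647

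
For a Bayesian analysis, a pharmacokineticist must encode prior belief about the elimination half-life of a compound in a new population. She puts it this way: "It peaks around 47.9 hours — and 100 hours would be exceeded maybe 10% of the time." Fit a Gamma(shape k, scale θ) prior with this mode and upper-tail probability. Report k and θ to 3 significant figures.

k ≈ 4.55, θ ≈ 13.5

Gamma(k,θ) with k>1 has mode (k−1)θ, so θ = 47.9/(k−1).
Need P(X < 100) = 0.9 with θ tied to k this way. Start at k = 2, θ = 47.9: P(X<100) ≈ 0.617.
Too low — raise k to concentrate. Iterating converges to k ≈ 4.55.
Then θ = 47.9/(4.55−1) ≈ 13.5.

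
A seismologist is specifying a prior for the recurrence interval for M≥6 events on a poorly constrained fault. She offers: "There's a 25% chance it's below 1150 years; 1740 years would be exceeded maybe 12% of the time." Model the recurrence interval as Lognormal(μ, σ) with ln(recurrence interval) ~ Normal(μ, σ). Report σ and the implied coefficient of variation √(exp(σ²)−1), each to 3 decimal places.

If T ~ Lognormal(μ,σ) then ln T ~ Normal(μ,σ), so the p-quantile of ln T is μ + z_p·σ.
ln(1150) = 7.048 and ln(1740) = 7.462; z_{0.25} = -0.6745, z_{0.88} = 1.175.
σ = (7.462 − 7.048)/(1.175 − (-0.6745)) = 0.224.
μ = 7.048 − (-0.6745)·0.224 = 7.199.
CV = √(exp(σ²)−1) = √(exp(0.0501)−1) = 0.227.

σ ≈ 0.224, CV ≈ 0.227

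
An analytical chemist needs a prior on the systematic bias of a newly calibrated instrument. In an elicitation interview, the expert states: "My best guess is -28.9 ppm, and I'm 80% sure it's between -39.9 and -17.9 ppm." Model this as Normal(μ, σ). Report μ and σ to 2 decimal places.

A symmetric 80% interval runs μ ± z·σ with z = 1.282.
Half-width = 11, so σ = 11/1.282 = 8.58.
μ is the stated best guess, -28.90.

μ = -28.90, σ = 8.58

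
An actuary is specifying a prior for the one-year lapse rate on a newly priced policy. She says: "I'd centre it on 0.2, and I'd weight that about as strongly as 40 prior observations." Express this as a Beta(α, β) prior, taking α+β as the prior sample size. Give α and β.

Under the effective-sample-size interpretation, Beta(α, β) has prior mean α/(α+β) and prior sample size α+β.
So α+β = 40 and α/(α+β) = 0.2, giving α = 0.2·40 = 8 and β = 40 − 8 = 32.

α = 8, β = 32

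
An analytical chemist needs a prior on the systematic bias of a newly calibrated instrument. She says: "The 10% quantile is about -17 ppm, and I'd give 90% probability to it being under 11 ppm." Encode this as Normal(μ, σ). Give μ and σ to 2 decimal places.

For Normal(μ,σ), the p-quantile is μ + z_p·σ. Here z_{0.1} = -1.282, z_{0.9} = 1.282.
So -17 = μ − 1.282σ and 11 = μ + 1.282σ.
Subtracting: σ = (11 − -17)/(1.282 − (-1.282)) = 10.92.
Then μ = -17 − (-1.282)·10.92 = -3.00.

μ = -3.00, σ = 10.92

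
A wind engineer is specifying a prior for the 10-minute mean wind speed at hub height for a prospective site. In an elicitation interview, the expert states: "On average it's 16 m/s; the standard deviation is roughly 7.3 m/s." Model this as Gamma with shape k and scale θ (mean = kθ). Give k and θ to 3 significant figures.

For Gamma(k, scale θ): mean = kθ, variance = kθ², so CV = 1/√k.
CV = SD/mean = 7.3/16 = 0.4562, hence k = 1/CV² = 4.8.
Then θ = mean/k = 16/4.8 = 3.33.

k ≈ 4.8, θ ≈ 3.33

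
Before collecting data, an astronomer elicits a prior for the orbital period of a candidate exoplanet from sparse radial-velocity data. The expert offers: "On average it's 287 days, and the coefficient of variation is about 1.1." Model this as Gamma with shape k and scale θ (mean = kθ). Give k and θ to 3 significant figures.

k ≈ 0.826, θ ≈ 347

For Gamma(k, scale θ): mean = kθ, variance = kθ², so CV = 1/√k.
CV = 1.1, hence k = 1/CV² = 0.826.
Then θ = mean/k = 287/0.826 = 347.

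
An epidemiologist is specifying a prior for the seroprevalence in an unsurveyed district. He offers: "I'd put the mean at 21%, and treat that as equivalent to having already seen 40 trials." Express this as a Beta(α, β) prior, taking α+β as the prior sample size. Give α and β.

Under the effective-sample-size interpretation, Beta(α, β) has prior mean α/(α+β) and prior sample size α+β.
So α+β = 40 and α/(α+β) = 0.21, giving α = 0.21·40 = 8.4 and β = 40 − 8.4 = 31.6.

α = 8.4, β = 31.6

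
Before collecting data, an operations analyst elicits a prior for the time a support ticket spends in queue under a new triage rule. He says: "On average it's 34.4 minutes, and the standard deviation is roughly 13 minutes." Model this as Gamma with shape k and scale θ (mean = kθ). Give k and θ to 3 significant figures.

k ≈ 7, θ ≈ 4.91

For Gamma(k, scale θ): mean = kθ, variance = kθ², so CV = 1/√k.
CV = SD/mean = 13/34.4 = 0.3779, hence k = 1/CV² = 7.
Then θ = mean/k = 34.4/7 = 4.91.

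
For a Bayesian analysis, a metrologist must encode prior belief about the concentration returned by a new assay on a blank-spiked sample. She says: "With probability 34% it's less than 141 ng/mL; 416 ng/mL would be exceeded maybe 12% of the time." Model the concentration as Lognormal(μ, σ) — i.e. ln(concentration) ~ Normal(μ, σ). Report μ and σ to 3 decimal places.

If T ~ Lognormal(μ,σ) then ln T ~ Normal(μ,σ), so the p-quantile of ln T is μ + z_p·σ.
ln(141) = 4.949 and ln(416) = 6.031; z_{0.34} = -0.4125, z_{0.88} = 1.175.
σ = (6.031 − 4.949)/(1.175 − (-0.4125)) = 0.682.
μ = 4.949 − (-0.4125)·0.682 = 5.230.

μ ≈ 5.230, σ ≈ 0.682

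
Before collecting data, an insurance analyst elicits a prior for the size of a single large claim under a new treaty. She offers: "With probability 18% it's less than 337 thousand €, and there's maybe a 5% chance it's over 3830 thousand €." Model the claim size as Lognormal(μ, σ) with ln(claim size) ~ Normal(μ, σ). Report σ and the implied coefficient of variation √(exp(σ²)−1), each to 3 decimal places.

If T ~ Lognormal(μ,σ) then ln T ~ Normal(μ,σ), so the p-quantile of ln T is μ + z_p·σ.
ln(337) = 5.82 and ln(3830) = 8.251; z_{0.18} = -0.9154, z_{0.95} = 1.645.
σ = (8.251 − 5.82)/(1.645 − (-0.9154)) = 0.949.
μ = 5.82 − (-0.9154)·0.949 = 6.689.
CV = √(exp(σ²)−1) = √(exp(0.9013)−1) = 1.209.

σ ≈ 0.949, CV ≈ 1.209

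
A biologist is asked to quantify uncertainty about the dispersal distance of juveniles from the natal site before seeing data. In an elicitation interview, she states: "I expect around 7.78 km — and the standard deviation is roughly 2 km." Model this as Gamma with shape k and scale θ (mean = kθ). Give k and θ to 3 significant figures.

For Gamma(k, scale θ): mean = kθ, variance = kθ², so CV = 1/√k.
CV = SD/mean = 2/7.78 = 0.2571, hence k = 1/CV² = 15.1.
Then θ = mean/k = 7.78/15.1 = 0.514.

k ≈ 15.1, θ ≈ 0.514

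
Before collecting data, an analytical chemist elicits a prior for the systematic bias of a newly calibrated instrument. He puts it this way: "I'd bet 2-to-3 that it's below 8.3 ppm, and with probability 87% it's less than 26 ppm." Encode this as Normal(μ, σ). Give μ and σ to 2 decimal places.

For Normal(μ,σ), the p-quantile is μ + z_p·σ. Here z_{0.4} = -0.2533, z_{0.87} = 1.126.
So 8.3 = μ − 0.2533σ and 26 = μ + 1.126σ.
Subtracting: σ = (26 − 8.3)/(1.126 − (-0.2533)) = 12.83.
Then μ = 8.3 − (-0.2533)·12.83 = 11.55.

μ = 11.55, σ = 12.83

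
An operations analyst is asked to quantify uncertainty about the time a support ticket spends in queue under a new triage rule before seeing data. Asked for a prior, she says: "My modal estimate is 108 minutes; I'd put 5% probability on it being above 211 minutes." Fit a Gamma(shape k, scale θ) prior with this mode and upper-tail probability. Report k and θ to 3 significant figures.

Gamma(k,θ) with k>1 has mode (k−1)θ, so θ = 108/(k−1).
Need P(X < 211) = 0.95 with θ tied to k this way. Start at k = 2, θ = 108: P(X<211) ≈ 0.581.
Too low — raise k to concentrate. Iterating converges to k ≈ 7.19.
Then θ = 108/(7.19−1) ≈ 17.5.

k ≈ 7.19, θ ≈ 17.5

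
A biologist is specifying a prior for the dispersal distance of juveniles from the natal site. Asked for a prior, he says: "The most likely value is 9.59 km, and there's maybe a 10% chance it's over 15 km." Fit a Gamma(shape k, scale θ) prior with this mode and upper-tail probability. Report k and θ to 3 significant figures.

Gamma(k,θ) with k>1 has mode (k−1)θ, so θ = 9.59/(k−1).
Need P(X < 15) = 0.9 with θ tied to k this way. Start at k = 2, θ = 9.59: P(X<15) ≈ 0.463.
Too low — raise k to concentrate. Iterating converges to k ≈ 10.4.
Then θ = 9.59/(10.4−1) ≈ 1.02.

k ≈ 10.4, θ ≈ 1.02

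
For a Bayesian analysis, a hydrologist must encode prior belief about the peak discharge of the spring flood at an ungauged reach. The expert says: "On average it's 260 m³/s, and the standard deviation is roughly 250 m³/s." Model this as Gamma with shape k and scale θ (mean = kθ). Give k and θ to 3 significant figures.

For Gamma(k, scale θ): mean = kθ, variance = kθ², so CV = 1/√k.
CV = SD/mean = 250/260 = 0.9615, hence k = 1/CV² = 1.08.
Then θ = mean/k = 260/1.08 = 240.

k ≈ 1.08, θ ≈ 240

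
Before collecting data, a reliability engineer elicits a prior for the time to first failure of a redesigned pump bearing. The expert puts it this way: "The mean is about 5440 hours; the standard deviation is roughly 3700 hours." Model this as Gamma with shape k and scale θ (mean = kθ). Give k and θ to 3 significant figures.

k ≈ 2.16, θ ≈ 2520

For Gamma(k, scale θ): mean = kθ, variance = kθ², so CV = 1/√k.
CV = SD/mean = 3700/5440 = 0.6801, hence k = 1/CV² = 2.16.
Then θ = mean/k = 5440/2.16 = 2520.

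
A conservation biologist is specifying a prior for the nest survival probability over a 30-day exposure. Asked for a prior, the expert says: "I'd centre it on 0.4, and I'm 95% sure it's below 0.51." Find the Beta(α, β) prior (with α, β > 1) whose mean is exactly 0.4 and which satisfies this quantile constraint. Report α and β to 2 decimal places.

With mean 0.4 fixed, write α = 0.4s, β = 0.6s where s = α+β.
Need P(θ < 0.51) = 0.95 under Beta(0.4s, 0.6s). Normal approximation: (q−m)/√(m(1−m)/s) ≈ z_{0.95} = 1.64, so s ≈ 0.4·0.6·(1.64)²/(0.51−0.4)² = 53.7.
At s = 53.7: P(θ<0.51) ≈ 0.948. Adjusting to match 0.95 gives s ≈ 54.86.
So α = 0.4·54.86 ≈ 21.94, β = 0.6·54.86 ≈ 32.91.

α ≈ 21.94, β ≈ 32.91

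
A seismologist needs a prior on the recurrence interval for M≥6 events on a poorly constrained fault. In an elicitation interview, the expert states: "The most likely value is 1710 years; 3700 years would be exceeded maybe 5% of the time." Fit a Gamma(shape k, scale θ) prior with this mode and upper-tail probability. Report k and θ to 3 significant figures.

Gamma(k,θ) with k>1 has mode (k−1)θ, so θ = 1710/(k−1).
Need P(X < 3700) = 0.95 with θ tied to k this way. Start at k = 2, θ = 1710: P(X<3700) ≈ 0.637.
Too low — raise k to concentrate. Iterating converges to k ≈ 5.62.
Then θ = 1710/(5.62−1) ≈ 370.

k ≈ 5.62, θ ≈ 370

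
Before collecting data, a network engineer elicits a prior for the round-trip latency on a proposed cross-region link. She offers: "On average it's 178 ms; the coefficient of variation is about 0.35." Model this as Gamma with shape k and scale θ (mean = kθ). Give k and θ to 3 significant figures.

k ≈ 8.16, θ ≈ 21.8

For Gamma(k, scale θ): mean = kθ, variance = kθ², so CV = 1/√k.
CV = 0.35, hence k = 1/CV² = 8.16.
Then θ = mean/k = 178/8.16 = 21.8.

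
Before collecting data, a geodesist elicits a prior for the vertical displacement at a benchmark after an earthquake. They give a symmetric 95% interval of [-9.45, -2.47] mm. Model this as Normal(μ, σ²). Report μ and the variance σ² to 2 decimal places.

A symmetric 95% interval runs μ ± z·σ with z = 1.96.
Half-width = 3.49, so σ = 3.49/1.96 = 1.781 and σ² = 3.17.
μ is the interval midpoint, -5.96.

μ = -5.96, σ² = 3.17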